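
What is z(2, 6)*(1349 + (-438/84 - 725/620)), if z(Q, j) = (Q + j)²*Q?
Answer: 37292512/217 ≈ 1.7186e+5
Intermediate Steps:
z(Q, j) = Q*(Q + j)²
z(2, 6)*(1349 + (-438/84 - 725/620)) = (2*(2 + 6)²)*(1349 + (-438/84 - 725/620)) = (2*8²)*(1349 + (-438*1/84 - 725*1/620)) = (2*64)*(1349 + (-73/14 - 145/124)) = 128*(1349 - 5541/868) = 128*(1165391/868) = 37292512/217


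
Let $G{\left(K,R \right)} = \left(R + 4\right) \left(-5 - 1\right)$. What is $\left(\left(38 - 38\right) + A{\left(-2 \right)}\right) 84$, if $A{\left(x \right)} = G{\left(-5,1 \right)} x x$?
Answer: $-10080$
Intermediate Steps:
$G{\left(K,R \right)} = -24 - 6 R$ ($G{\left(K,R \right)} = \left(4 + R\right) \left(-6\right) = -24 - 6 R$)
$A{\left(x \right)} = - 30 x^{2}$ ($A{\left(x \right)} = \left(-24 - 6\right) x x = - 30 x x = - 30 x^{2}$)
$\left(\left(38 - 38\right) + A{\left(-2 \right)}\right) 84 = \left(\left(38 - 38\right) - 30 \left(-2\right)^{2}\right) 84 = \left(\left(38 - 38\right) - 120\right) 84 = \left(0 - 120\right) 84 = \left(-120\right) 84 = -10080$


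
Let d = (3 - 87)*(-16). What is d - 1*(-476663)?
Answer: 478007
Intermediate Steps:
d = 1344 (d = -84*(-16) = 1344)
d - 1*(-476663) = 1344 - 1*(-476663) = 1344 + 476663 = 478007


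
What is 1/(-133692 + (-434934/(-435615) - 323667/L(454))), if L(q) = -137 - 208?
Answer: -3339715/443356638837 ≈ -7.5328e-6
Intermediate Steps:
L(q) = -345
1/(-133692 + (-434934/(-435615) - 323667/L(454))) = 1/(-133692 + (-434934/(-435615) - 323667/(-345))) = 1/(-133692 + (-434934*(-1/435615) - 323667*(-1/345))) = 1/(-133692 + (144978/145205 + 107889/115)) = 1/(-133692 + 3136538943/3339715) = 1/(-443356638837/3339715) = -3339715/443356638837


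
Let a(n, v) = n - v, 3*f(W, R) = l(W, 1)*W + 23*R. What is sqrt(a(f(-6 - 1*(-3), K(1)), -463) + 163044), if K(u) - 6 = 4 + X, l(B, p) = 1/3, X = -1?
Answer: sqrt(1472181)/3 ≈ 404.44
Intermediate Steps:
l(B, p) = 1/3
K(u) = 9 (K(u) = 6 + (4 - 1) = 6 + 3 = 9)
f(W, R) = W/9 + 23*R/3 (f(W, R) = (W/3 + 23*R)/3 = (23*R + W/3)/3 = W/9 + 23*R/3)
sqrt(a(f(-6 - 1*(-3), K(1)), -463) + 163044) = sqrt((((-6 - 1*(-3))/9 + (23/3)*9) - 1*(-463)) + 163044) = sqrt((((-6 + 3)/9 + 69) + 463) + 163044) = sqrt((((1/9)*(-3) + 69) + 463) + 163044) = sqrt(((-1/3 + 69) + 463) + 163044) = sqrt((206/3 + 463) + 163044) = sqrt(1595/3 + 163044) = sqrt(490727/3) = sqrt(1472181)/3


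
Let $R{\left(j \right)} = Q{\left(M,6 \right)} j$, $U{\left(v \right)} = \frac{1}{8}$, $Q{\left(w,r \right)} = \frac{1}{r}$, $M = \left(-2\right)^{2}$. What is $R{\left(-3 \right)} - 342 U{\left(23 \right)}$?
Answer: $- \frac{173}{4} \approx -43.25$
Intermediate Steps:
$M = 4$
$U{\left(v \right)} = \frac{1}{8}$
$R{\left(j \right)} = \frac{j}{6}$
$R{\left(-3 \right)} - 342 U{\left(23 \right)} = \frac{1}{6} \left(-3\right) - \frac{171}{4} = - \frac{1}{2} - \frac{171}{4} = - \frac{173}{4}$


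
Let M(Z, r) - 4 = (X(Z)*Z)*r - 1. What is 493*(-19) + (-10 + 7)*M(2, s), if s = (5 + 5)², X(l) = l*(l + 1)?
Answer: -12976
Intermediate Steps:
X(l) = l*(1 + l)
s = 100 (s = 10² = 100)
M(Z, r) = 3 + r*Z²*(1 + Z) (M(Z, r) = 4 + (((Z*(1 + Z))*Z)*r - 1) = 4 + ((Z²*(1 + Z))*r - 1) = 4 + (r*Z²*(1 + Z) - 1) = 4 + (-1 + r*Z²*(1 + Z)) = 3 + r*Z²*(1 + Z))
493*(-19) + (-10 + 7)*M(2, s) = 493*(-19) + (-10 + 7)*(3 + 100*2²*(1 + 2)) = -9367 - 3*(3 + 100*4*3) = -9367 - 3*(3 + 1200) = -9367 - 3*1203 = -9367 - 3609 = -12976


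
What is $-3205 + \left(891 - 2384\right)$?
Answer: $-4698$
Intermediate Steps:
$-3205 + \left(891 - 2384\right) = -3205 - 1493 = -4698$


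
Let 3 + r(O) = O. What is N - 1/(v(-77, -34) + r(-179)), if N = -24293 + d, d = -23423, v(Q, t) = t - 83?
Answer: -14267083/299 ≈ -47716.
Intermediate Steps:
v(Q, t) = -83 + t
N = -47716 (N = -24293 - 23423 = -47716)
r(O) = -3 + O
N - 1/(v(-77, -34) + r(-179)) = -47716 - 1/((-83 - 34) + (-3 - 179)) = -47716 - 1/(-117 - 182) = -47716 - 1/(-299) = -47716 - 1*(-1/299) = -47716 + 1/299 = -14267083/299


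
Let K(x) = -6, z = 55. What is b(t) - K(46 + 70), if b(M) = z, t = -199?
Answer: 61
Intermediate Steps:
b(M) = 55
b(t) - K(46 + 70) = 55 - 1*(-6) = 55 + 6 = 61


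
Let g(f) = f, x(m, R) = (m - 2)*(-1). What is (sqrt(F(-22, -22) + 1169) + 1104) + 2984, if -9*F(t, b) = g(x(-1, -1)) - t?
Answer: 4088 + 16*sqrt(41)/3 ≈ 4122.1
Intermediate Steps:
x(m, R) = 2 - m (x(m, R) = (-2 + m)*(-1) = 2 - m)
F(t, b) = -1/3 + t/9 (F(t, b) = -((2 - 1*(-1)) - t)/9 = -((2 + 1) - t)/9 = -(3 - t)/9 = -1/3 + t/9)
(sqrt(F(-22, -22) + 1169) + 1104) + 2984 = (sqrt((-1/3 + (1/9)*(-22)) + 1169) + 1104) + 2984 = (sqrt((-1/3 - 22/9) + 1169) + 1104) + 2984 = (sqrt(-25/9 + 1169) + 1104) + 2984 = (sqrt(10496/9) + 1104) + 2984 = (16*sqrt(41)/3 + 1104) + 2984 = (1104 + 16*sqrt(41)/3) + 2984 = 4088 + 16*sqrt(41)/3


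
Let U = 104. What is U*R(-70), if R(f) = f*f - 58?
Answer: 503568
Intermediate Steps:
R(f) = -58 + f² (R(f) = f² - 58 = -58 + f²)
U*R(-70) = 104*(-58 + (-70)²) = 104*(-58 + 4900) = 104*4842 = 503568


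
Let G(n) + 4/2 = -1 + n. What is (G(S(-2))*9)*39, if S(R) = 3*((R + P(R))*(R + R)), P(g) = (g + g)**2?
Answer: -60021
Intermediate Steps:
P(g) = 4*g**2 (P(g) = (2*g)**2 = 4*g**2)
S(R) = 6*R*(R + 4*R**2) (S(R) = 3*((R + 4*R**2)*(R + R)) = 3*((R + 4*R**2)*(2*R)) = 3*(2*R*(R + 4*R**2)) = 6*R*(R + 4*R**2))
G(n) = -3 + n (G(n) = -2 + (-1 + n) = -3 + n)
(G(S(-2))*9)*39 = ((-3 + (-2)**2*(6 + 24*(-2)))*9)*39 = ((-3 + 4*(6 - 48))*9)*39 = ((-3 + 4*(-42))*9)*39 = ((-3 - 168)*9)*39 = -171*9*39 = -1539*39 = -60021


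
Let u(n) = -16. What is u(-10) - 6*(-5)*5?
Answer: 134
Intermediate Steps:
u(-10) - 6*(-5)*5 = -16 - 6*(-5)*5 = -16 + 30*5 = -16 + 150 = 134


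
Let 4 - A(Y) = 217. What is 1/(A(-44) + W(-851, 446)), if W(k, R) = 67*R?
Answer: 1/29669 ≈ 3.3705e-5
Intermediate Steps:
A(Y) = -213 (A(Y) = 4 - 1*217 = 4 - 217 = -213)
1/(A(-44) + W(-851, 446)) = 1/(-213 + 67*446) = 1/(-213 + 29882) = 1/29669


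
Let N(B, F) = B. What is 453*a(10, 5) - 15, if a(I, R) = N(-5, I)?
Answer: -2280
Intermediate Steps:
a(I, R) = -5
453*a(10, 5) - 15 = 453*(-5) - 15 = -2265 - 15 = -2280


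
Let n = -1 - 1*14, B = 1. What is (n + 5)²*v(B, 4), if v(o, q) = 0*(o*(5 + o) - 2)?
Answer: 0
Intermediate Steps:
v(o, q) = 0 (v(o, q) = 0*(-2 + o*(5 + o)) = 0)
n = -15 (n = -1 - 14 = -15)
(n + 5)²*v(B, 4) = (-15 + 5)²*0 = (-10)²*0 = 100*0 = 0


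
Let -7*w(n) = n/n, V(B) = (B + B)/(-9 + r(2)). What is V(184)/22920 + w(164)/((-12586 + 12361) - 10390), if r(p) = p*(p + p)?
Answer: -683033/42576765 ≈ -0.016042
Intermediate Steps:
r(p) = 2*p**2 (r(p) = p*(2*p) = 2*p**2)
V(B) = -2*B (V(B) = (B + B)/(-9 + 2*2**2) = (2*B)/(-9 + 2*4) = (2*B)/(-9 + 8) = (2*B)/(-1) = (2*B)*(-1) = -2*B)
w(n) = -1/7 (w(n) = -n/(7*n) = -1/7*1 = -1/7)
V(184)/22920 + w(164)/((-12586 + 12361) - 10390) = -2*184/22920 - 1/(7*((-12586 + 12361) - 10390)) = -368*1/22920 - 1/(7*(-225 - 10390)) = -46/2865 - 1/7/(-10615) = -46/2865 - 1/7*(-1/10615) = -46/2865 + 1/74305 = -683033/42576765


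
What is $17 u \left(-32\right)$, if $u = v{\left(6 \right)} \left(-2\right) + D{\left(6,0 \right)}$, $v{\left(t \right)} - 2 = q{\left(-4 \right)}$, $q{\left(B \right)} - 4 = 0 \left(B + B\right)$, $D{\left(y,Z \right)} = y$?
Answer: $3264$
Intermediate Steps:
$q{\left(B \right)} = 4$ ($q{\left(B \right)} = 4 + 0 \left(B + B\right) = 4 + 0 \cdot 2 B = 4 + 0 = 4$)
$v{\left(t \right)} = 6$ ($v{\left(t \right)} = 2 + 4 = 6$)
$u = -6$ ($u = 6 \left(-2\right) + 6 = -12 + 6 = -6$)
$17 u \left(-32\right) = 17 \left(-6\right) \left(-32\right) = \left(-102\right) \left(-32\right) = 3264$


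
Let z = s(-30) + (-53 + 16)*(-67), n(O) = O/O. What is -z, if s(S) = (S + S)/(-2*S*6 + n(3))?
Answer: -894859/361 ≈ -2478.8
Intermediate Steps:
n(O) = 1
s(S) = 2*S/(1 - 12*S) (s(S) = (S + S)/(-2*S*6 + 1) = (2*S)/(-12*S + 1) = (2*S)/(1 - 12*S) = 2*S/(1 - 12*S))
z = 894859/361 (z = -2*(-30)/(-1 + 12*(-30)) + (-53 + 16)*(-67) = -2*(-30)/(-1 - 360) - 37*(-67) = -2*(-30)/(-361) + 2479 = -2*(-30)*(-1/361) + 2479 = -60/361 + 2479 = 894859/361 ≈ 2478.8)
-z = -1*894859/361 = -894859/361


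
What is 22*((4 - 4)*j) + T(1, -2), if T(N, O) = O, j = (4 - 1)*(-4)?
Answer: -2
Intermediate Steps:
j = -12 (j = 3*(-4) = -12)
22*((4 - 4)*j) + T(1, -2) = 22*((4 - 4)*(-12)) - 2 = 22*(0*(-12)) - 2 = 22*0 - 2 = 0 - 2 = -2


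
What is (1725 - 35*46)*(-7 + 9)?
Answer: 230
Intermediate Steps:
(1725 - 35*46)*(-7 + 9) = (1725 - 1*1610)*2 = (1725 - 1610)*2 = 115*2 = 230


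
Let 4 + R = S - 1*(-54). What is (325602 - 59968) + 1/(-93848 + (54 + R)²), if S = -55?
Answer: 24291432397/91447 ≈ 2.6563e+5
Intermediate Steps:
R = -5 (R = -4 + (-55 - 1*(-54)) = -4 + (-55 + 54) = -4 - 1 = -5)
(325602 - 59968) + 1/(-93848 + (54 + R)²) = (325602 - 59968) + 1/(-93848 + (54 - 5)²) = 265634 + 1/(-93848 + 49²) = 265634 + 1/(-93848 + 2401) = 265634 + 1/(-91447) = 265634 - 1/91447 = 24291432397/91447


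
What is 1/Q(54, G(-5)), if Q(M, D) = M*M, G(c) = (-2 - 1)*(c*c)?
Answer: 1/2916 ≈ 0.00034294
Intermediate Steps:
G(c) = -3*c**2
Q(M, D) = M**2
1/Q(54, G(-5)) = 1/(54**2) = 1/2916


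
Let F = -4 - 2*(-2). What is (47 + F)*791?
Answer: 37177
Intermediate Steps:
F = 0 (F = -4 - 2*(-2) = -4 + 4 = 0)
(47 + F)*791 = (47 + 0)*791 = 47*791 = 37177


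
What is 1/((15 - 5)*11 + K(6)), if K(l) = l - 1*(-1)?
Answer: 1/117 ≈ 0.0085470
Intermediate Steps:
K(l) = 1 + l (K(l) = l + 1 = 1 + l)
1/((15 - 5)*11 + K(6)) = 1/((15 - 5)*11 + (1 + 6)) = 1/(10*11 + 7) = 1/(110 + 7) = 1/117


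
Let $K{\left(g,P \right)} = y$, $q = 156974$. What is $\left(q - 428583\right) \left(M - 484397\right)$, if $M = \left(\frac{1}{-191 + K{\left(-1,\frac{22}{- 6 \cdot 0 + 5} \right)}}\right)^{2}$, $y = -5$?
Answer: $\frac{5054261920367959}{38416} \approx 1.3157 \cdot 10^{11}$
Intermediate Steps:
$K{\left(g,P \right)} = -5$
$M = \frac{1}{38416}$ ($M = \left(\frac{1}{-191 - 5}\right)^{2} = \left(\frac{1}{-196}\right)^{2} = \left(- \frac{1}{196}\right)^{2} = \frac{1}{38416} \approx 2.6031 \cdot 10^{-5}$)
$\left(q - 428583\right) \left(M - 484397\right) = \left(156974 - 428583\right) \left(\frac{1}{38416} - 484397\right) = \left(-271609\right) \left(- \frac{18608595151}{38416}\right) = \frac{5054261920367959}{38416}$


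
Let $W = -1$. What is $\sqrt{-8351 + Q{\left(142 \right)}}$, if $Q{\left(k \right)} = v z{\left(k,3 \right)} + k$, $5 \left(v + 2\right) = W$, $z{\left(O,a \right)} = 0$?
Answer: $i \sqrt{8209} \approx 90.604 i$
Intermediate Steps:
$v = - \frac{11}{5}$ ($v = -2 + \frac{1}{5} \left(-1\right) = -2 - \frac{1}{5} = - \frac{11}{5} \approx -2.2$)
$Q{\left(k \right)} = k$ ($Q{\left(k \right)} = \left(- \frac{11}{5}\right) 0 + k = 0 + k = k$)
$\sqrt{-8351 + Q{\left(142 \right)}} = \sqrt{-8351 + 142} = \sqrt{-8209} = i \sqrt{8209}$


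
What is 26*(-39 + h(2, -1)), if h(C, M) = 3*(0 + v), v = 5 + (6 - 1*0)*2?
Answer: 312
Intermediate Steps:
v = 17 (v = 5 + (6 + 0)*2 = 5 + 6*2 = 5 + 12 = 17)
h(C, M) = 51 (h(C, M) = 3*(0 + 17) = 3*17 = 51)
26*(-39 + h(2, -1)) = 26*(-39 + 51) = 26*12 = 312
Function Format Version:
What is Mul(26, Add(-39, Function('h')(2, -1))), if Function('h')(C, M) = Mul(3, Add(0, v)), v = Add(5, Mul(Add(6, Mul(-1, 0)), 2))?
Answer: 312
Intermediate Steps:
v = 17 (v = Add(5, Mul(Add(6, 0), 2)) = Add(5, Mul(6, 2)) = Add(5, 12) = 17)
Function('h')(C, M) = 51 (Function('h')(C, M) = Mul(3, Add(0, 17)) = Mul(3, 17) = 51)
Mul(26, Add(-39, Function('h')(2, -1))) = Mul(26, Add(-39, 51)) = Mul(26, 12) = 312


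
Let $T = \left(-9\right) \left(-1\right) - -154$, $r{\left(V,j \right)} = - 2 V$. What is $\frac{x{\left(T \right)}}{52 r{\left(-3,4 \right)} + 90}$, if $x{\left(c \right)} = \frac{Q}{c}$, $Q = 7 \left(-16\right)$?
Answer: $- \frac{56}{32763} \approx -0.0017092$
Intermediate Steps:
$Q = -112$
$T = 163$ ($T = 9 + 154 = 163$)
$x{\left(c \right)} = - \frac{112}{c}$
$\frac{x{\left(T \right)}}{52 r{\left(-3,4 \right)} + 90} = \frac{\left(-112\right) \frac{1}{163}}{52 \left(\left(-2\right) \left(-3\right)\right) + 90} = \frac{\left(-112\right) \frac{1}{163}}{52 \cdot 6 + 90} = - \frac{112}{163 \left(312 + 90\right)} = - \frac{112}{163 \cdot 402} = \left(- \frac{112}{163}\right) \frac{1}{402} = - \frac{56}{32763}$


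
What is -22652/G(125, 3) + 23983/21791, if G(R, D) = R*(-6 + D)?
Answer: 502603357/8171625 ≈ 61.506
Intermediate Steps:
-22652/G(125, 3) + 23983/21791 = -22652*1/(125*(-6 + 3)) + 23983/21791 = -22652/(125*(-3)) + 23983*(1/21791) = -22652/(-375) + 23983/21791 = -22652*(-1/375) + 23983/21791 = 22652/375 + 23983/21791 = 502603357/8171625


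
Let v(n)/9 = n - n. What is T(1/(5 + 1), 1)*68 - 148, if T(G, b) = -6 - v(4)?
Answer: -556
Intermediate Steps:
v(n) = 0 (v(n) = 9*(n - n) = 9*0 = 0)
T(G, b) = -6 (T(G, b) = -6 - 1*0 = -6 + 0 = -6)
T(1/(5 + 1), 1)*68 - 148 = -6*68 - 148 = -408 - 148 = -556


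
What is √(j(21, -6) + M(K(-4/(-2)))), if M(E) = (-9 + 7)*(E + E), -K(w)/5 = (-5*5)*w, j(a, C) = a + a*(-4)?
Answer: I*√1063 ≈ 32.604*I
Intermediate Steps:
j(a, C) = -3*a (j(a, C) = a - 4*a = -3*a)
K(w) = 125*w (K(w) = -5*(-5*5)*w = -(-125)*w = 125*w)
M(E) = -4*E
√(j(21, -6) + M(K(-4/(-2)))) = √(-3*21 - 500*(-4/(-2))) = √(-63 - 500*(-4*(-½))) = √(-63 - 500*2) = √(-63 - 4*250) = √(-63 - 1000) = √(-1063) = I*√1063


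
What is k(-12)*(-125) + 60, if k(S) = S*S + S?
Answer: -16440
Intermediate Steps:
k(S) = S + S**2 (k(S) = S**2 + S = S + S**2)
k(-12)*(-125) + 60 = -12*(1 - 12)*(-125) + 60 = -12*(-11)*(-125) + 60 = 132*(-125) + 60 = -16500 + 60 = -16440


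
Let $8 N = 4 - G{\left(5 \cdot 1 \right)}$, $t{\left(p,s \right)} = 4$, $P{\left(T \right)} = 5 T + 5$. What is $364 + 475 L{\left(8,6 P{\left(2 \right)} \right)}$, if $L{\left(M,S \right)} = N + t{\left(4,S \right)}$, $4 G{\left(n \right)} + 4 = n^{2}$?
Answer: $\frac{70073}{32} \approx 2189.8$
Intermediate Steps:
$P{\left(T \right)} = 5 + 5 T$
$G{\left(n \right)} = -1 + \frac{n^{2}}{4}$
$N = - \frac{5}{32}$ ($N = \frac{4 - \left(-1 + \frac{\left(5 \cdot 1\right)^{2}}{4}\right)}{8} = \frac{4 - \left(-1 + \frac{5^{2}}{4}\right)}{8} = \frac{4 - \left(-1 + \frac{1}{4} \cdot 25\right)}{8} = \frac{4 - \left(-1 + \frac{25}{4}\right)}{8} = \frac{4 - \frac{21}{4}}{8} = \frac{1}{8} \left(- \frac{5}{4}\right) = - \frac{5}{32} \approx -0.15625$)
$L{\left(M,S \right)} = \frac{123}{32}$ ($L{\left(M,S \right)} = - \frac{5}{32} + 4 = \frac{123}{32}$)
$364 + 475 L{\left(8,6 P{\left(2 \right)} \right)} = 364 + 475 \cdot \frac{123}{32} = 364 + \frac{58425}{32} = \frac{70073}{32}$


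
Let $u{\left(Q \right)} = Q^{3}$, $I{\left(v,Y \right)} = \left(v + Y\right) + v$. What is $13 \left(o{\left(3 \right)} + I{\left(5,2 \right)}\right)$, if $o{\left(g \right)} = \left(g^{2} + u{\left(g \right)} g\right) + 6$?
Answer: $1404$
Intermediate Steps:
$I{\left(v,Y \right)} = Y + 2 v$ ($I{\left(v,Y \right)} = \left(Y + v\right) + v = Y + 2 v$)
$o{\left(g \right)} = 6 + g^{2} + g^{4}$ ($o{\left(g \right)} = \left(g^{2} + g^{3} g\right) + 6 = \left(g^{2} + g^{4}\right) + 6 = 6 + g^{2} + g^{4}$)
$13 \left(o{\left(3 \right)} + I{\left(5,2 \right)}\right) = 13 \left(\left(6 + 3^{2} + 3^{4}\right) + \left(2 + 2 \cdot 5\right)\right) = 13 \left(\left(6 + 9 + 81\right) + \left(2 + 10\right)\right) = 13 \left(96 + 12\right) = 13 \cdot 108 = 1404$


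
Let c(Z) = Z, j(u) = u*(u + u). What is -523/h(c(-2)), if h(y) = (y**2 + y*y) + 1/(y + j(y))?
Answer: -3138/49 ≈ -64.041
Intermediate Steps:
j(u) = 2*u**2 (j(u) = u*(2*u) = 2*u**2)
h(y) = 1/(y + 2*y**2) + 2*y**2 (h(y) = (y**2 + y*y) + 1/(y + 2*y**2) = (y**2 + y**2) + 1/(y + 2*y**2) = 2*y**2 + 1/(y + 2*y**2) = 1/(y + 2*y**2) + 2*y**2)
-523/h(c(-2)) = -523*(-2*(1 + 2*(-2))/(1 + 2*(-2)**3 + 4*(-2)**4)) = -523*(-2*(1 - 4)/(1 + 2*(-8) + 4*16)) = -523*6/(1 - 16 + 64) = -523/((-1/2*(-1/3)*49)) = -523/49/6 = -523*6/49 = -3138/49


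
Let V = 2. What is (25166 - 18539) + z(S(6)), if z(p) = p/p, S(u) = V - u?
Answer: 6628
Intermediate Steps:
S(u) = 2 - u
z(p) = 1
(25166 - 18539) + z(S(6)) = (25166 - 18539) + 1 = 6627 + 1 = 6628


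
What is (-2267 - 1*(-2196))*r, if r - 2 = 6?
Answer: -568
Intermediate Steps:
r = 8 (r = 2 + 6 = 8)
(-2267 - 1*(-2196))*r = (-2267 - 1*(-2196))*8 = (-2267 + 2196)*8 = -71*8 = -568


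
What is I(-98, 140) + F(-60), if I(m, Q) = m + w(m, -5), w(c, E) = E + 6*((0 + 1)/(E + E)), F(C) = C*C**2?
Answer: -1080518/5 ≈ -2.1610e+5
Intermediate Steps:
F(C) = C**3
w(c, E) = E + 3/E (w(c, E) = E + 6*(1/(2*E)) = E + 3/E)
I(m, Q) = -28/5 + m (I(m, Q) = m + (-5 + 3/(-5)) = m + (-5 + 3*(-1/5)) = m + (-5 - 3/5) = m - 28/5 = -28/5 + m)
I(-98, 140) + F(-60) = (-28/5 - 98) + (-60)**3 = -518/5 - 216000 = -1080518/5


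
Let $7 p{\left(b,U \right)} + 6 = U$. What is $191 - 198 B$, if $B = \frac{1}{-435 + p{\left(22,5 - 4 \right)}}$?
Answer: $\frac{291968}{1525} \approx 191.45$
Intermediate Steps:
$p{\left(b,U \right)} = - \frac{6}{7} + \frac{U}{7}$
$B = - \frac{7}{3050}$ ($B = \frac{1}{-435 - \left(\frac{6}{7} - \frac{5 - 4}{7}\right)} = \frac{1}{-435 + \left(- \frac{6}{7} + \frac{1}{7} \cdot 1\right)} = \frac{1}{-435 + \left(- \frac{6}{7} + \frac{1}{7}\right)} = \frac{1}{-435 - \frac{5}{7}} = \frac{1}{- \frac{3050}{7}} = - \frac{7}{3050} \approx -0.0022951$)
$191 - 198 B = 191 - - \frac{693}{1525} = 191 + \frac{693}{1525} = \frac{291968}{1525}$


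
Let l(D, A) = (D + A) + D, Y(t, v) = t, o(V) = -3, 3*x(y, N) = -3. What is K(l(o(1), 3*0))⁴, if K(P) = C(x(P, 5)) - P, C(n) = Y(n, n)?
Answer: 625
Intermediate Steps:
x(y, N) = -1 (x(y, N) = (⅓)*(-3) = -1)
C(n) = n
l(D, A) = A + 2*D (l(D, A) = (A + D) + D = A + 2*D)
K(P) = -1 - P
K(l(o(1), 3*0))⁴ = (-1 - (3*0 + 2*(-3)))⁴ = (-1 - (0 - 6))⁴ = (-1 - 1*(-6))⁴ = (-1 + 6)⁴ = 5⁴ = 625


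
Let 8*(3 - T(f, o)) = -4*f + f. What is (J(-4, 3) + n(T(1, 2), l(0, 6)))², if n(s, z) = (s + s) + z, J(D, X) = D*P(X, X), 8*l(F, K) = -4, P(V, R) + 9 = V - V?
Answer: 28561/16 ≈ 1785.1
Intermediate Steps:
P(V, R) = -9 (P(V, R) = -9 + (V - V) = -9 + 0 = -9)
l(F, K) = -½ (l(F, K) = (⅛)*(-4) = -½)
T(f, o) = 3 + 3*f/8 (T(f, o) = 3 - (-4*f + f)/8 = 3 - (-3)*f/8 = 3 + 3*f/8)
J(D, X) = -9*D (J(D, X) = D*(-9) = -9*D)
n(s, z) = z + 2*s (n(s, z) = 2*s + z = z + 2*s)
(J(-4, 3) + n(T(1, 2), l(0, 6)))² = (-9*(-4) + (-½ + 2*(3 + (3/8)*1)))² = (36 + (-½ + 2*(3 + 3/8)))² = (36 + (-½ + 2*(27/8)))² = (36 + (-½ + 27/4))² = (36 + 25/4)² = (169/4)² = 28561/16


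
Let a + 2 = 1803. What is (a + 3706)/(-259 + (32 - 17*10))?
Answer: -5507/397 ≈ -13.872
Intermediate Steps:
a = 1801 (a = -2 + 1803 = 1801)
(a + 3706)/(-259 + (32 - 17*10)) = (1801 + 3706)/(-259 + (32 - 17*10)) = 5507/(-259 + (32 - 170)) = 5507/(-259 - 138) = 5507/(-397) = 5507*(-1/397) = -5507/397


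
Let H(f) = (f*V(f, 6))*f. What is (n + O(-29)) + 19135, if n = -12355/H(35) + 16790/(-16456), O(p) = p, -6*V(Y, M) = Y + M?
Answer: 225593361159/11807180 ≈ 19106.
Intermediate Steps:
V(Y, M) = -M/6 - Y/6 (V(Y, M) = -(Y + M)/6 = -(M + Y)/6 = -M/6 - Y/6)
H(f) = f**2*(-1 - f/6) (H(f) = (f*(-1/6*6 - f/6))*f = (f*(-1 - f/6))*f = f**2*(-1 - f/6))
n = 5380079/11807180 (n = -12355*6/(1225*(-6 - 1*35)) + 16790/(-16456) = -12355*6/(1225*(-6 - 35)) + 16790*(-1/16456) = -12355/((1/6)*1225*(-41)) - 8395/8228 = -12355/(-50225/6) - 8395/8228 = -12355*(-6/50225) - 8395/8228 = 2118/1435 - 8395/8228 = 5380079/11807180 ≈ 0.45566)
(n + O(-29)) + 19135 = (5380079/11807180 - 29) + 19135 = -337028141/11807180 + 19135 = 225593361159/11807180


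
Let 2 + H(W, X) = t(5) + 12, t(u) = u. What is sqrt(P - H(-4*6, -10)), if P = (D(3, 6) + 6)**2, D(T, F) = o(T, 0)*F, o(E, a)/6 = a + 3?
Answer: sqrt(12981) ≈ 113.93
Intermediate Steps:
o(E, a) = 18 + 6*a (o(E, a) = 6*(a + 3) = 6*(3 + a) = 18 + 6*a)
H(W, X) = 15 (H(W, X) = -2 + (5 + 12) = -2 + 17 = 15)
D(T, F) = 18*F (D(T, F) = (18 + 6*0)*F = (18 + 0)*F = 18*F)
P = 12996 (P = (18*6 + 6)**2 = (108 + 6)**2 = 114**2 = 12996)
sqrt(P - H(-4*6, -10)) = sqrt(12996 - 1*15) = sqrt(12996 - 15) = sqrt(12981)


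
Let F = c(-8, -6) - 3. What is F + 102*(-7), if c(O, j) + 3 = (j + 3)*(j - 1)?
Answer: -699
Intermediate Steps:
c(O, j) = -3 + (-1 + j)*(3 + j) (c(O, j) = -3 + (j + 3)*(j - 1) = -3 + (3 + j)*(-1 + j) = -3 + (-1 + j)*(3 + j))
F = 15 (F = (-6 + (-6)**2 + 2*(-6)) - 3 = (-6 + 36 - 12) - 3 = 18 - 3 = 15)
F + 102*(-7) = 15 + 102*(-7) = 15 - 714 = -699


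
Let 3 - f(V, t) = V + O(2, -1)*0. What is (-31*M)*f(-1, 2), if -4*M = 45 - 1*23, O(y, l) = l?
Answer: 682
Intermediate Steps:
f(V, t) = 3 - V (f(V, t) = 3 - (V - 1*0) = 3 - (V + 0) = 3 - V)
M = -11/2 (M = -(45 - 1*23)/4 = -(45 - 23)/4 = -¼*22 = -11/2 ≈ -5.5000)
(-31*M)*f(-1, 2) = (-31*(-11/2))*(3 - 1*(-1)) = 341*(3 + 1)/2 = (341/2)*4 = 682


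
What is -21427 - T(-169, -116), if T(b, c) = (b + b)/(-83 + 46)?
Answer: -793137/37 ≈ -21436.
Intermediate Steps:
T(b, c) = -2*b/37 (T(b, c) = (2*b)/(-37) = (2*b)*(-1/37) = -2*b/37)
-21427 - T(-169, -116) = -21427 - (-2)*(-169)/37 = -21427 - 1*338/37 = -21427 - 338/37 = -793137/37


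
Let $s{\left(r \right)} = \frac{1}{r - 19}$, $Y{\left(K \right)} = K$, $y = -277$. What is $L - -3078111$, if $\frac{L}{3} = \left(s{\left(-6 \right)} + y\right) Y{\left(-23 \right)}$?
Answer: $\frac{77430669}{25} \approx 3.0972 \cdot 10^{6}$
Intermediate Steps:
$s{\left(r \right)} = \frac{1}{-19 + r}$
$L = \frac{477894}{25}$ ($L = 3 \left(\frac{1}{-19 - 6} - 277\right) \left(-23\right) = 3 \left(\frac{1}{-25} - 277\right) \left(-23\right) = 3 \left(- \frac{1}{25} - 277\right) \left(-23\right) = 3 \left(\left(- \frac{6926}{25}\right) \left(-23\right)\right) = 3 \cdot \frac{159298}{25} = \frac{477894}{25} \approx 19116.0$)
$L - -3078111 = \frac{477894}{25} - -3078111 = \frac{477894}{25} + 3078111 = \frac{77430669}{25}$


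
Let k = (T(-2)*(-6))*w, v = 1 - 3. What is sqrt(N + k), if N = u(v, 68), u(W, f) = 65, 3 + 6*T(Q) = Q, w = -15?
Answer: I*sqrt(10) ≈ 3.1623*I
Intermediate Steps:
T(Q) = -1/2 + Q/6
v = -2
N = 65
k = -75 (k = ((-1/2 + (1/6)*(-2))*(-6))*(-15) = ((-1/2 - 1/3)*(-6))*(-15) = -5/6*(-6)*(-15) = 5*(-15) = -75)
sqrt(N + k) = sqrt(65 - 75) = sqrt(-10) = I*sqrt(10)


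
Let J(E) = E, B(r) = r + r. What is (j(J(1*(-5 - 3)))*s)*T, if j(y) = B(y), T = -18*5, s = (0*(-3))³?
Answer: 0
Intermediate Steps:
B(r) = 2*r
s = 0 (s = 0³ = 0)
T = -90
j(y) = 2*y
(j(J(1*(-5 - 3)))*s)*T = ((2*(1*(-5 - 3)))*0)*(-90) = ((2*(1*(-8)))*0)*(-90) = ((2*(-8))*0)*(-90) = -16*0*(-90) = 0*(-90) = 0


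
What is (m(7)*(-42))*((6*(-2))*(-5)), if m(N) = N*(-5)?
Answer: 88200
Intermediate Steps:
m(N) = -5*N
(m(7)*(-42))*((6*(-2))*(-5)) = (-5*7*(-42))*((6*(-2))*(-5)) = (-35*(-42))*(-12*(-5)) = 1470*60 = 88200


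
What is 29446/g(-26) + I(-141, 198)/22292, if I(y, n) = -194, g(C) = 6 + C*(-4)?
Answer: 164097223/613030 ≈ 267.68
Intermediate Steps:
g(C) = 6 - 4*C
29446/g(-26) + I(-141, 198)/22292 = 29446/(6 - 4*(-26)) - 194/22292 = 29446/(6 + 104) - 194*1/22292 = 29446/110 - 97/11146 = 29446*(1/110) - 97/11146 = 14723/55 - 97/11146 = 164097223/613030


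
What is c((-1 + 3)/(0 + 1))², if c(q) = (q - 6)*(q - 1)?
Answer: 16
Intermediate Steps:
c(q) = (-1 + q)*(-6 + q) (c(q) = (-6 + q)*(-1 + q) = (-1 + q)*(-6 + q))
c((-1 + 3)/(0 + 1))² = (6 + ((-1 + 3)/(0 + 1))² - 7*(-1 + 3)/(0 + 1))² = (6 + (2/1)² - 14/1)² = (6 + (2*1)² - 14)² = (6 + 2² - 7*2)² = (6 + 4 - 14)² = (-4)² = 16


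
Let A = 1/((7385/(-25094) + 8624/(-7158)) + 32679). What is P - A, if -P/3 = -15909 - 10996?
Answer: 236883427493186439/2934812954011 ≈ 80715.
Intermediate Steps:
P = 80715 (P = -3*(-15909 - 10996) = -3*(-26905) = 80715)
A = 89811426/2934812954011 (A = 1/((7385*(-1/25094) + 8624*(-1/7158)) + 32679) = 1/((-7385/25094 - 4312/3579) + 32679) = 1/(-134636243/89811426 + 32679) = 1/(2934812954011/89811426) = 89811426/2934812954011 ≈ 3.0602e-5)
P - A = 80715 - 1*89811426/2934812954011 = 80715 - 89811426/2934812954011 = 236883427493186439/2934812954011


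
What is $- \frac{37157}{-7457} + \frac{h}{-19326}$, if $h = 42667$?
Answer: $\frac{399928363}{144113982} \approx 2.7751$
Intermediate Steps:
$- \frac{37157}{-7457} + \frac{h}{-19326} = - \frac{37157}{-7457} + \frac{42667}{-19326} = \left(-37157\right) \left(- \frac{1}{7457}\right) + 42667 \left(- \frac{1}{19326}\right) = \frac{37157}{7457} - \frac{42667}{19326} = \frac{399928363}{144113982}$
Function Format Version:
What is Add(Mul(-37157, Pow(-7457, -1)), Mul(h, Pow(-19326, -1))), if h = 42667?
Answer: Rational(399928363, 144113982) ≈ 2.7751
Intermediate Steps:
Add(Mul(-37157, Pow(-7457, -1)), Mul(h, Pow(-19326, -1))) = Add(Mul(-37157, Pow(-7457, -1)), Mul(42667, Pow(-19326, -1))) = Add(Mul(-37157, Rational(-1, 7457)), Mul(42667, Rational(-1, 19326))) = Add(Rational(37157, 7457), Rational(-42667, 19326)) = Rational(399928363, 144113982)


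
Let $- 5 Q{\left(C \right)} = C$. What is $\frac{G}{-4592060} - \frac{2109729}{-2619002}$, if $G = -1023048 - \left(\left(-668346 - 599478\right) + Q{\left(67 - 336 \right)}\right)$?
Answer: $\frac{22617685551239}{30066535810300} \approx 0.75225$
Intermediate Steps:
$Q{\left(C \right)} = - \frac{C}{5}$
$G = \frac{1223611}{5}$ ($G = -1023048 - \left(\left(-668346 - 599478\right) - \frac{67 - 336}{5}\right) = -1023048 - \left(-1267824 - - \frac{269}{5}\right) = -1023048 - \left(-1267824 + \frac{269}{5}\right) = -1023048 - - \frac{6338851}{5} = -1023048 + \frac{6338851}{5} = \frac{1223611}{5} \approx 2.4472 \cdot 10^{5}$)
$\frac{G}{-4592060} - \frac{2109729}{-2619002} = \frac{1223611}{5 \left(-4592060\right)} - \frac{2109729}{-2619002} = \frac{1223611}{5} \left(- \frac{1}{4592060}\right) - - \frac{2109729}{2619002} = - \frac{1223611}{22960300} + \frac{2109729}{2619002} = \frac{22617685551239}{30066535810300}$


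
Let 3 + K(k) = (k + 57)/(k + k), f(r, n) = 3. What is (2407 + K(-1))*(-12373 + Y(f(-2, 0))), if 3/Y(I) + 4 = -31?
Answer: -1028945808/35 ≈ -2.9398e+7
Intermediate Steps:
Y(I) = -3/35 (Y(I) = 3/(-4 - 31) = 3/(-35) = 3*(-1/35) = -3/35)
K(k) = -3 + (57 + k)/(2*k) (K(k) = -3 + (k + 57)/(k + k) = -3 + (57 + k)/((2*k)) = -3 + (57 + k)*(1/(2*k)) = -3 + (57 + k)/(2*k))
(2407 + K(-1))*(-12373 + Y(f(-2, 0))) = (2407 + (1/2)*(57 - 5*(-1))/(-1))*(-12373 - 3/35) = (2407 + (1/2)*(-1)*(57 + 5))*(-433058/35) = (2407 + (1/2)*(-1)*62)*(-433058/35) = (2407 - 31)*(-433058/35) = 2376*(-433058/35) = -1028945808/35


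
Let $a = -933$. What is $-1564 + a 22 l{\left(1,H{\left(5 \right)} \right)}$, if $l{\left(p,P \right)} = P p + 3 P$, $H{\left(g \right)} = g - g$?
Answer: $-1564$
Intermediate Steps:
$H{\left(g \right)} = 0$
$l{\left(p,P \right)} = 3 P + P p$
$-1564 + a 22 l{\left(1,H{\left(5 \right)} \right)} = -1564 - 933 \cdot 22 \cdot 0 \left(3 + 1\right) = -1564 - 933 \cdot 22 \cdot 0 \cdot 4 = -1564 - 933 \cdot 22 \cdot 0 = -1564 - 0 = -1564 + 0 = -1564$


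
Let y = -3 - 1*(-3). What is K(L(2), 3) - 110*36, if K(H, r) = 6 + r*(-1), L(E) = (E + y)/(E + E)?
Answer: -3957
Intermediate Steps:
y = 0 (y = -3 + 3 = 0)
L(E) = ½ (L(E) = (E + 0)/(E + E) = E/((2*E)) = E*(1/(2*E)) = ½)
K(H, r) = 6 - r
K(L(2), 3) - 110*36 = (6 - 1*3) - 110*36 = (6 - 3) - 3960 = 3 - 3960 = -3957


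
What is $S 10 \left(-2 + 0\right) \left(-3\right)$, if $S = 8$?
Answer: $480$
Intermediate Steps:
$S 10 \left(-2 + 0\right) \left(-3\right) = 8 \cdot 10 \left(-2 + 0\right) \left(-3\right) = 80 \left(\left(-2\right) \left(-3\right)\right) = 80 \cdot 6 = 480$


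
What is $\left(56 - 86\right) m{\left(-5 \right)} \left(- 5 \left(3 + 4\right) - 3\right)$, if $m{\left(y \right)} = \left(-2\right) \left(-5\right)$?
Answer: $11400$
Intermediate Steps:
$m{\left(y \right)} = 10$
$\left(56 - 86\right) m{\left(-5 \right)} \left(- 5 \left(3 + 4\right) - 3\right) = \left(56 - 86\right) 10 \left(- 5 \left(3 + 4\right) - 3\right) = \left(56 - 86\right) 10 \left(\left(-5\right) 7 - 3\right) = - 30 \cdot 10 \left(-35 - 3\right) = - 30 \cdot 10 \left(-38\right) = \left(-30\right) \left(-380\right) = 11400$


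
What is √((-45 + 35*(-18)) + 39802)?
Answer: √39127 ≈ 197.81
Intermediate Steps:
√((-45 + 35*(-18)) + 39802) = √((-45 - 630) + 39802) = √(-675 + 39802) = √39127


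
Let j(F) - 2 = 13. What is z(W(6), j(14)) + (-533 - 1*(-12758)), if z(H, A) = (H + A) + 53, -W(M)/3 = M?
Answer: 12275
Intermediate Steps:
W(M) = -3*M
j(F) = 15 (j(F) = 2 + 13 = 15)
z(H, A) = 53 + A + H (z(H, A) = (A + H) + 53 = 53 + A + H)
z(W(6), j(14)) + (-533 - 1*(-12758)) = (53 + 15 - 3*6) + (-533 - 1*(-12758)) = (53 + 15 - 18) + (-533 + 12758) = 50 + 12225 = 12275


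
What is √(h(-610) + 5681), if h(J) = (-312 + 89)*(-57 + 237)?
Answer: I*√34459 ≈ 185.63*I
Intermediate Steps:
h(J) = -40140 (h(J) = -223*180 = -40140)
√(h(-610) + 5681) = √(-40140 + 5681) = √(-34459) = I*√34459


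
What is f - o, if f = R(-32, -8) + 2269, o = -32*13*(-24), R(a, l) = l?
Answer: -7723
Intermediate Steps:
o = 9984 (o = -416*(-24) = 9984)
f = 2261 (f = -8 + 2269 = 2261)
f - o = 2261 - 1*9984 = 2261 - 9984 = -7723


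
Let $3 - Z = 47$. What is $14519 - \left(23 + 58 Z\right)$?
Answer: $17048$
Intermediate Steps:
$Z = -44$ ($Z = 3 - 47 = -44$)
$14519 - \left(23 + 58 Z\right) = 14519 + \left(\left(-58\right) \left(-44\right) + \left(-56 + 33\right)\right) = 14519 + \left(2552 - 23\right) = 14519 + 2529 = 17048$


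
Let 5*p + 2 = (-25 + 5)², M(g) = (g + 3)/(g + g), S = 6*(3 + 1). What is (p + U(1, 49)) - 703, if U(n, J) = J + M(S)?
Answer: -45907/80 ≈ -573.84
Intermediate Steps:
S = 24 (S = 6*4 = 24)
M(g) = (3 + g)/(2*g) (M(g) = (3 + g)/((2*g)) = (3 + g)*(1/(2*g)) = (3 + g)/(2*g))
U(n, J) = 9/16 + J (U(n, J) = J + (½)*(3 + 24)/24 = J + (½)*(1/24)*27 = J + 9/16 = 9/16 + J)
p = 398/5 (p = -⅖ + (-25 + 5)²/5 = -⅖ + (⅕)*(-20)² = -⅖ + (⅕)*400 = -⅖ + 80 = 398/5 ≈ 79.600)
(p + U(1, 49)) - 703 = (398/5 + (9/16 + 49)) - 703 = (398/5 + 793/16) - 703 = 10333/80 - 703 = -45907/80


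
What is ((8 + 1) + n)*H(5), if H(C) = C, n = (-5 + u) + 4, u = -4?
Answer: 20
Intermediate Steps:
n = -5 (n = (-5 - 4) + 4 = -9 + 4 = -5)
((8 + 1) + n)*H(5) = ((8 + 1) - 5)*5 = (9 - 5)*5 = 4*5 = 20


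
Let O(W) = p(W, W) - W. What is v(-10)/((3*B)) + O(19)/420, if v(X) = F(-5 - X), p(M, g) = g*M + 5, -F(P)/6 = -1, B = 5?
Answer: 103/84 ≈ 1.2262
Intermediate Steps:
F(P) = 6 (F(P) = -6*(-1) = 6)
p(M, g) = 5 + M*g (p(M, g) = M*g + 5 = 5 + M*g)
v(X) = 6
O(W) = 5 + W² - W (O(W) = (5 + W*W) - W = (5 + W²) - W = 5 + W² - W)
v(-10)/((3*B)) + O(19)/420 = 6/((3*5)) + (5 + 19² - 1*19)/420 = 6/15 + (5 + 361 - 19)*(1/420) = 6*(1/15) + 347*(1/420) = ⅖ + 347/420 = 103/84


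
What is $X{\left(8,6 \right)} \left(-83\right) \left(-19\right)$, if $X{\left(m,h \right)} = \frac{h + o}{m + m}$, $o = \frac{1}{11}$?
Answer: $\frac{105659}{176} \approx 600.33$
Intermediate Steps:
$o = \frac{1}{11} \approx 0.090909$
$X{\left(m,h \right)} = \frac{\frac{1}{11} + h}{2 m}$ ($X{\left(m,h \right)} = \frac{h + \frac{1}{11}}{m + m} = \frac{\frac{1}{11} + h}{2 m}$)
$X{\left(8,6 \right)} \left(-83\right) \left(-19\right) = \frac{1 + 11 \cdot 6}{22 \cdot 8} \left(-83\right) \left(-19\right) = \frac{1}{22} \cdot \frac{1}{8} \left(1 + 66\right) \left(-83\right) \left(-19\right) = \frac{1}{22} \cdot \frac{1}{8} \cdot 67 \left(-83\right) \left(-19\right) = \frac{67}{176} \left(-83\right) \left(-19\right) = \left(- \frac{5561}{176}\right) \left(-19\right) = \frac{105659}{176}$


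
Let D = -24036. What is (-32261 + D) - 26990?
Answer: -83287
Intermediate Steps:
(-32261 + D) - 26990 = (-32261 - 24036) - 26990 = -56297 - 26990 = -83287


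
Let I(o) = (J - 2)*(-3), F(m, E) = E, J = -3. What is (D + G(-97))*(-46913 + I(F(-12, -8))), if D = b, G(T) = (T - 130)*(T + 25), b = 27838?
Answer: -2072047436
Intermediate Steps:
I(o) = 15 (I(o) = (-3 - 2)*(-3) = -5*(-3) = 15)
G(T) = (-130 + T)*(25 + T)
D = 27838
(D + G(-97))*(-46913 + I(F(-12, -8))) = (27838 + (-3250 + (-97)² - 105*(-97)))*(-46913 + 15) = (27838 + (-3250 + 9409 + 10185))*(-46898) = (27838 + 16344)*(-46898) = 44182*(-46898) = -2072047436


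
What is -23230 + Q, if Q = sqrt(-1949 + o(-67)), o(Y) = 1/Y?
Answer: -23230 + 2*I*sqrt(2187282)/67 ≈ -23230.0 + 44.148*I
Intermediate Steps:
Q = 2*I*sqrt(2187282)/67 (Q = sqrt(-1949 + 1/(-67)) = sqrt(-1949 - 1/67) = sqrt(-130584/67) = 2*I*sqrt(2187282)/67 ≈ 44.148*I)
-23230 + Q = -23230 + 2*I*sqrt(2187282)/67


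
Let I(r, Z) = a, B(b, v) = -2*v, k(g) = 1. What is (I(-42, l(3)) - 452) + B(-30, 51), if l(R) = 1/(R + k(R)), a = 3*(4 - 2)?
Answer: -548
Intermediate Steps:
a = 6 (a = 3*2 = 6)
l(R) = 1/(1 + R) (l(R) = 1/(R + 1) = 1/(1 + R))
I(r, Z) = 6
(I(-42, l(3)) - 452) + B(-30, 51) = (6 - 452) - 2*51 = -446 - 102 = -548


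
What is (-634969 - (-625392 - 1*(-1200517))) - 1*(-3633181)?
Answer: 2423087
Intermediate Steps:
(-634969 - (-625392 - 1*(-1200517))) - 1*(-3633181) = (-634969 - (-625392 + 1200517)) + 3633181 = (-634969 - 1*575125) + 3633181 = (-634969 - 575125) + 3633181 = -1210094 + 3633181 = 2423087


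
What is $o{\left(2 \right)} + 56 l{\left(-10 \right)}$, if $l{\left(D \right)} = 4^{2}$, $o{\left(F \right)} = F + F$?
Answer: $900$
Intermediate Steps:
$o{\left(F \right)} = 2 F$
$l{\left(D \right)} = 16$
$o{\left(2 \right)} + 56 l{\left(-10 \right)} = 2 \cdot 2 + 56 \cdot 16 = 4 + 896 = 900$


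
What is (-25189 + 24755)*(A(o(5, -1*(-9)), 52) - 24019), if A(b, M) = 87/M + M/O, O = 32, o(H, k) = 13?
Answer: 541986361/52 ≈ 1.0423e+7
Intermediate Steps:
A(b, M) = 87/M + M/32
(-25189 + 24755)*(A(o(5, -1*(-9)), 52) - 24019) = (-25189 + 24755)*((87/52 + (1/32)*52) - 24019) = -434*((87*(1/52) + 13/8) - 24019) = -434*((87/52 + 13/8) - 24019) = -434*(343/104 - 24019) = -434*(-2497633/104) = 541986361/52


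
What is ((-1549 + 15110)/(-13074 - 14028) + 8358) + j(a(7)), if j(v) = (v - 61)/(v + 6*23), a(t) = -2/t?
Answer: 109169574931/13063164 ≈ 8357.0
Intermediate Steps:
j(v) = (-61 + v)/(138 + v) (j(v) = (-61 + v)/(v + 138) = (-61 + v)/(138 + v))
((-1549 + 15110)/(-13074 - 14028) + 8358) + j(a(7)) = ((-1549 + 15110)/(-13074 - 14028) + 8358) + (-61 - 2/7)/(138 - 2/7) = (13561/(-27102) + 8358) + (-61 - 2*⅐)/(138 - 2*⅐) = (13561*(-1/27102) + 8358) + (-61 - 2/7)/(138 - 2/7) = (-13561/27102 + 8358) - 429/7/(964/7) = 226504955/27102 + (7/964)*(-429/7) = 226504955/27102 - 429/964 = 109169574931/13063164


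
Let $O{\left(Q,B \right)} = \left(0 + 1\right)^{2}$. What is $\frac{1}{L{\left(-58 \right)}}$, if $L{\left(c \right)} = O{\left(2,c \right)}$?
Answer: $1$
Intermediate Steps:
$O{\left(Q,B \right)} = 1$ ($O{\left(Q,B \right)} = 1^{2} = 1$)
$L{\left(c \right)} = 1$
$\frac{1}{L{\left(-58 \right)}} = 1^{-1} = 1$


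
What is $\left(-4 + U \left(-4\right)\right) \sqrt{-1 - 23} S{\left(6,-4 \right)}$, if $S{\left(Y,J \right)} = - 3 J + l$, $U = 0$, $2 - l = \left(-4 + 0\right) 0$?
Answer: $- 112 i \sqrt{6} \approx - 274.34 i$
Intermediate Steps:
$l = 2$ ($l = 2 - \left(-4 + 0\right) 0 = 2 - \left(-4\right) 0 = 2 - 0 = 2 + 0 = 2$)
$S{\left(Y,J \right)} = 2 - 3 J$ ($S{\left(Y,J \right)} = - 3 J + 2 = 2 - 3 J$)
$\left(-4 + U \left(-4\right)\right) \sqrt{-1 - 23} S{\left(6,-4 \right)} = \left(-4 + 0 \left(-4\right)\right) \sqrt{-1 - 23} \left(2 - -12\right) = \left(-4 + 0\right) \sqrt{-24} \left(2 + 12\right) = - 4 \cdot 2 i \sqrt{6} \cdot 14 = - 8 i \sqrt{6} \cdot 14 = - 112 i \sqrt{6}$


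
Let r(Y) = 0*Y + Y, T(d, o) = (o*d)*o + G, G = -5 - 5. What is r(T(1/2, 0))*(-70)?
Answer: 700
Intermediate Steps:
G = -10
T(d, o) = -10 + d*o² (T(d, o) = (o*d)*o - 10 = (d*o)*o - 10 = d*o² - 10 = -10 + d*o²)
r(Y) = Y (r(Y) = 0 + Y = Y)
r(T(1/2, 0))*(-70) = (-10 + 0²/2)*(-70) = (-10 + (½)*0)*(-70) = (-10 + 0)*(-70) = -10*(-70) = 700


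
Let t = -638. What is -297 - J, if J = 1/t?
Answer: -189485/638 ≈ -297.00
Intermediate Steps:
J = -1/638 (J = 1/(-638) = -1/638 ≈ -0.0015674)
-297 - J = -297 - 1*(-1/638) = -297 + 1/638 = -189485/638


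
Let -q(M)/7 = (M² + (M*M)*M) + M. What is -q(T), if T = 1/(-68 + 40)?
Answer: -757/3136 ≈ -0.24139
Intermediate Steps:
T = -1/28 (T = 1/(-28) = -1/28 ≈ -0.035714)
q(M) = -7*M - 7*M² - 7*M³ (q(M) = -7*((M² + (M*M)*M) + M) = -7*((M² + M²*M) + M) = -7*((M² + M³) + M) = -7*(M + M² + M³) = -7*M - 7*M² - 7*M³)
-q(T) = -(-7)*(-1)*(1 - 1/28 + (-1/28)²)/28 = -(-7)*(-1)*(1 - 1/28 + 1/784)/28 = -(-7)*(-1)*757/(28*784) = -1*757/3136 = -757/3136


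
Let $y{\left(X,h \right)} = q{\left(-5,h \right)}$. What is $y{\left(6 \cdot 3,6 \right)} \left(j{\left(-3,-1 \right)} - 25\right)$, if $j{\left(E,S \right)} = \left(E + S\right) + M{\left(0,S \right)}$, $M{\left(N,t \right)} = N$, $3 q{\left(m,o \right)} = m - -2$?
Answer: $29$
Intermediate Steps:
$q{\left(m,o \right)} = \frac{2}{3} + \frac{m}{3}$ ($q{\left(m,o \right)} = \frac{m - -2}{3} = \frac{m + 2}{3} = \frac{2 + m}{3} = \frac{2}{3} + \frac{m}{3}$)
$y{\left(X,h \right)} = -1$ ($y{\left(X,h \right)} = \frac{2}{3} + \frac{1}{3} \left(-5\right) = \frac{2}{3} - \frac{5}{3} = -1$)
$j{\left(E,S \right)} = E + S$ ($j{\left(E,S \right)} = \left(E + S\right) + 0 = E + S$)
$y{\left(6 \cdot 3,6 \right)} \left(j{\left(-3,-1 \right)} - 25\right) = - (\left(-3 - 1\right) - 25) = - (-4 - 25) = \left(-1\right) \left(-29\right) = 29$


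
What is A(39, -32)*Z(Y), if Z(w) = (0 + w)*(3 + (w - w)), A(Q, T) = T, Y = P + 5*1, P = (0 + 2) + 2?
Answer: -864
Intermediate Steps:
P = 4 (P = 2 + 2 = 4)
Y = 9 (Y = 4 + 5*1 = 4 + 5 = 9)
Z(w) = 3*w (Z(w) = w*(3 + 0) = w*3 = 3*w)
A(39, -32)*Z(Y) = -96*9 = -32*27 = -864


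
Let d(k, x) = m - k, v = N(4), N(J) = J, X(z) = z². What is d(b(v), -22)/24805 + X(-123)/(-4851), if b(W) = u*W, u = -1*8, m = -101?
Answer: -3794036/1215445 ≈ -3.1215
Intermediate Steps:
u = -8
v = 4
b(W) = -8*W
d(k, x) = -101 - k
d(b(v), -22)/24805 + X(-123)/(-4851) = (-101 - (-8)*4)/24805 + (-123)²/(-4851) = (-101 - 1*(-32))*(1/24805) + 15129*(-1/4851) = (-101 + 32)*(1/24805) - 1681/539 = -69*1/24805 - 1681/539 = -69/24805 - 1681/539 = -3794036/1215445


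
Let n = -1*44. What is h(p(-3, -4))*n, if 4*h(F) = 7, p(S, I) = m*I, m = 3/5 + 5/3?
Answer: -77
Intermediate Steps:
m = 34/15 (m = 3*(⅕) + 5*(⅓) = ⅗ + 5/3 = 34/15 ≈ 2.2667)
p(S, I) = 34*I/15
h(F) = 7/4 (h(F) = (¼)*7 = 7/4)
n = -44
h(p(-3, -4))*n = (7/4)*(-44) = -77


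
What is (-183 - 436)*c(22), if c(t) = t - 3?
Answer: -11761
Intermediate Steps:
c(t) = -3 + t
(-183 - 436)*c(22) = (-183 - 436)*(-3 + 22) = -619*19 = -11761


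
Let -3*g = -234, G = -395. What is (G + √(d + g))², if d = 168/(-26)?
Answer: (5135 - √12090)²/169 ≈ 1.4941e+5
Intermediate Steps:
g = 78 (g = -⅓*(-234) = 78)
d = -84/13 (d = 168*(-1/26) = -84/13 ≈ -6.4615)
(G + √(d + g))² = (-395 + √(-84/13 + 78))² = (-395 + √(930/13))² = (-395 + √12090/13)²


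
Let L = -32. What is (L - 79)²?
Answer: 12321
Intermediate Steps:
(L - 79)² = (-32 - 79)² = (-111)² = 12321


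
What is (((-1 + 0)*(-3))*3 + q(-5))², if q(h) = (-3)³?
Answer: 324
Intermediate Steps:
q(h) = -27
(((-1 + 0)*(-3))*3 + q(-5))² = (((-1 + 0)*(-3))*3 - 27)² = (-1*(-3)*3 - 27)² = (3*3 - 27)² = (9 - 27)² = (-18)² = 324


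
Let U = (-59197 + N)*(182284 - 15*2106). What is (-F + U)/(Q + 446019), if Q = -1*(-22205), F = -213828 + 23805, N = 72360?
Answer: 1983775145/468224 ≈ 4236.8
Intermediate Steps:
U = 1983585122 (U = (-59197 + 72360)*(182284 - 15*2106) = 13163*(182284 - 31590) = 13163*150694 = 1983585122)
F = -190023
Q = 22205
(-F + U)/(Q + 446019) = (-1*(-190023) + 1983585122)/(22205 + 446019) = (190023 + 1983585122)/468224 = 1983775145*(1/468224) = 1983775145/468224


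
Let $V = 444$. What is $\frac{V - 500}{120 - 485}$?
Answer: $\frac{56}{365} \approx 0.15342$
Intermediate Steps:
$\frac{V - 500}{120 - 485} = \frac{444 - 500}{120 - 485} = - \frac{56}{-365} = \left(-56\right) \left(- \frac{1}{365}\right) = \frac{56}{365}$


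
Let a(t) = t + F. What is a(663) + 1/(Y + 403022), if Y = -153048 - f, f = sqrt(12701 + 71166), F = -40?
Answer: 38929349421981/62486916809 + sqrt(83867)/62486916809 ≈ 623.00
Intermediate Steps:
f = sqrt(83867) ≈ 289.60
Y = -153048 - sqrt(83867) ≈ -1.5334e+5
a(t) = -40 + t (a(t) = t - 40 = -40 + t)
a(663) + 1/(Y + 403022) = (-40 + 663) + 1/((-153048 - sqrt(83867)) + 403022) = 623 + 1/(249974 - sqrt(83867))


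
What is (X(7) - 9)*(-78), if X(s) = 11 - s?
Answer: 390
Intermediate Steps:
(X(7) - 9)*(-78) = ((11 - 1*7) - 9)*(-78) = ((11 - 7) - 9)*(-78) = (4 - 9)*(-78) = -5*(-78) = 390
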